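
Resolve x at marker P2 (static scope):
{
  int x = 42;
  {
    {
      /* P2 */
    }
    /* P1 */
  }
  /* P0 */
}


P2's block does not declare x; resolves to the enclosing declaration at depth 0
x = 42


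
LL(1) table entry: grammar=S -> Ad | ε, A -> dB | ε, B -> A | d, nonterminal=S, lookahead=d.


For [S, d]: 'd' ∈ FIRST(Ad)
Entry: S -> Ad


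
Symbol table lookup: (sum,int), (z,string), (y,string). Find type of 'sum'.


Lookup 'sum' → type int


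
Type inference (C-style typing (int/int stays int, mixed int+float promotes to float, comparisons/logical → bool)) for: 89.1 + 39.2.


Operand types: float + float
Rule: mixed int/float promotes to float; int/int stays int
Result type: float


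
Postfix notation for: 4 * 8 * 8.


Left to right (same or higher precedence on left)
Postfix: 4 8 * 8 *


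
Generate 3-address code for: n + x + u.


Break into single-operator statements:
t1 = n + x
t2 = t1 + u


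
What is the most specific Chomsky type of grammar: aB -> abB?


LHS has context (more than one symbol) and |LHS| ≤ |RHS|
Classification: Type 1 (Context-Sensitive)


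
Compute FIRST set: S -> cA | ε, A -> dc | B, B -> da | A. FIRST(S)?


Per alternative of S: FIRST(cA) = {c}; FIRST(ε) = {ε}
FIRST(S) = {c, ε}


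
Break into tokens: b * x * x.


Scan left to right, longest-match per lexeme
Tokens: ID(b), OP(*), ID(x), OP(*), ID(x)


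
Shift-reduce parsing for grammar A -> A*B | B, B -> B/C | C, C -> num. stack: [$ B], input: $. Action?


lookahead ∉ {/} so B won't extend; reduce A -> B
Action: reduce (A -> B)


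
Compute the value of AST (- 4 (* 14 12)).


Evaluate inner: (* 14 12) = 168
Evaluate root: (- 4 168) = -164
Result: -164


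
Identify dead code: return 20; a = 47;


statement follows a return and is unreachable
Dead: 'a = 47'


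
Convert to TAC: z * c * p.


Break into single-operator statements:
t1 = z * c
t2 = t1 * p


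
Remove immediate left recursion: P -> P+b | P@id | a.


Left-recursive alternatives: P+b, P@id; non-recursive: a
Introduce P': P -> aP', P' -> +bP' | @idP' | ε


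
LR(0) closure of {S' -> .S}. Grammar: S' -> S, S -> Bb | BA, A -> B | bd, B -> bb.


Start: S' -> .S
For each item with dot before a nonterminal B, add B -> .γ for every B-production
Closure: [S' -> .S, S -> .Bb, S -> .BA, B -> .bb]


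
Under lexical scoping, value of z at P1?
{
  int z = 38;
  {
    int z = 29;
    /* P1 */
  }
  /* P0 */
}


z declared in the same block as P1
z = 29


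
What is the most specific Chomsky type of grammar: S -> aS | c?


Right-linear: every RHS is a terminal or a terminal followed by one nonterminal
Classification: Type 3 (Regular)


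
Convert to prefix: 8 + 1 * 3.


'*' binds tighter: tree is (+ 8 (* 1 3))
Prefix: + 8 * 1 3


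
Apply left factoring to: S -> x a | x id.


Common prefix: 'x'
Factored: S -> x S', S' -> a | id


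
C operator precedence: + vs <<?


'+' is additive (level 9); '<<' is shift (level 8)
Higher level binds tighter
'+' has higher precedence than '<<'


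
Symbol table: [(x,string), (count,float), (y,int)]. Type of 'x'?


Lookup 'x' → type string


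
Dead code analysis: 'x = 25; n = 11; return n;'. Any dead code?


x is assigned but never read
Dead: 'x = 25'


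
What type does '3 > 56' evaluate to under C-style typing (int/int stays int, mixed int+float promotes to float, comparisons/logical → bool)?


Operand types: int > int
Rule: comparison yields bool
Result type: bool


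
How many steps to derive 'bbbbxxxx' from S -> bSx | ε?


Derivation: S => bSx => bbSxx => bbbSxxx => bbbbSxxxx => bbbbxxxx
Steps: 5


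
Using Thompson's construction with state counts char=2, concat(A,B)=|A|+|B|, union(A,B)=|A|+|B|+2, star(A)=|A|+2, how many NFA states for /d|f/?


Syntax tree has 2 char leaf(s), 1 union(s), 0 star(s)
chars contribute 2×2 = 4; each union adds +2; each star adds +2
Total: 4 + 2 + 0 = 6 states


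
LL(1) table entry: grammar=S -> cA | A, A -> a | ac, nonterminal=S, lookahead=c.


For [S, c]: 'c' ∈ FIRST(cA)
Entry: S -> cA


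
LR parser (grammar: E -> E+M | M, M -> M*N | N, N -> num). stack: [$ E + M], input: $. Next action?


handle 'E+M' on top; lookahead ∈ FOLLOW(E) = {+, $}
Action: reduce (E -> E+M)


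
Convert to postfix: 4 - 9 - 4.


Left to right (same or higher precedence on left)
Postfix: 4 9 - 4 -


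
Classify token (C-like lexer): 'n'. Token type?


Pattern: letter/underscore followed by alphanumerics, not a keyword
Type: IDENTIFIER


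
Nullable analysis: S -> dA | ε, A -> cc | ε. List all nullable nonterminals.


A nonterminal is nullable iff some alternative derives ε (directly, or every symbol in it is nullable)
Nullable: {A, S}


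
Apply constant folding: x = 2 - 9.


2 - 9 = -7 at compile time
Optimized: x = -7


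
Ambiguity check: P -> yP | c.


right-linear, alternatives start with distinct terminals 'y' vs 'c': unique leftmost derivation
Unambiguous


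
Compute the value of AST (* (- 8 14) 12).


Evaluate inner: (- 8 14) = -6
Evaluate root: (* -6 12) = -72
Result: -72


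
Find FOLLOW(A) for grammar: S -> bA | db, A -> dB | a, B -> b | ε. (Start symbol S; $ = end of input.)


$ ∈ FOLLOW(S). For each A -> αBβ: add FIRST(β)\{ε} to FOLLOW(B); if β nullable, add FOLLOW(A).
FOLLOW(A) = {$}


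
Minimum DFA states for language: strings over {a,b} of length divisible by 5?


Track length mod 5: states 0..4, accept at 0
Minimal DFA: 5 states


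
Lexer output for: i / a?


Scan left to right, longest-match per lexeme
Tokens: ID(i), OP(/), ID(a)


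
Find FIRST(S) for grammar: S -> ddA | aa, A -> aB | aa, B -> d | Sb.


Per alternative of S: FIRST(ddA) = {d}; FIRST(aa) = {a}
FIRST(S) = {a, d}


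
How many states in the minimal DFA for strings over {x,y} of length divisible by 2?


Track length mod 2: states 0..1, accept at 0
Minimal DFA: 2 states


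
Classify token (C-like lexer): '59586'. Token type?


Pattern: digits only
Type: INTEGER_LITERAL


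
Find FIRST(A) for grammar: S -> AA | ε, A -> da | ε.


Per alternative of A: FIRST(da) = {d}; FIRST(ε) = {ε}
FIRST(A) = {d, ε}


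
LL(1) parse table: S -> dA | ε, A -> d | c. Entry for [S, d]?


For [S, d]: 'd' ∈ FIRST(dA)
Entry: S -> dA


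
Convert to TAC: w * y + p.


Break into single-operator statements:
t1 = w * y
t2 = t1 + p


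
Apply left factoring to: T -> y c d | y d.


Common prefix: 'y'
Factored: T -> y T', T' -> c d | d


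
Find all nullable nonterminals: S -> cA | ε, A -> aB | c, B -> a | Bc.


A nonterminal is nullable iff some alternative derives ε (directly, or every symbol in it is nullable)
Nullable: {S}


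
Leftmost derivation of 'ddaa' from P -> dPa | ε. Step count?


Derivation: P => dPa => ddPaa => ddaa
Steps: 3


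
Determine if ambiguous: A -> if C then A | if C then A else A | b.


dangling else: 'if C then if C then b else b' parses two ways
Ambiguous


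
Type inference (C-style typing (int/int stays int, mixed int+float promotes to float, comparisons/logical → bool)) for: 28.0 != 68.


Operand types: float != int
Rule: comparison yields bool
Result type: bool


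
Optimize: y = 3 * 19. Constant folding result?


3 * 19 = 57 at compile time
Optimized: y = 57


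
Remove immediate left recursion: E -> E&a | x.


Left-recursive alternatives: E&a; non-recursive: x
Introduce E': E -> xE', E' -> &aE' | ε


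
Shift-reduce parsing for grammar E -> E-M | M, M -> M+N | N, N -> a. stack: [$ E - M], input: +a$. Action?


'+' can extend M; shift to build M -> M+N
Action: shift


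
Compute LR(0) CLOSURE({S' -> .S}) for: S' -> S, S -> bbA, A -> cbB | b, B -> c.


Start: S' -> .S
For each item with dot before a nonterminal B, add B -> .γ for every B-production
Closure: [S' -> .S, S -> .bbA]


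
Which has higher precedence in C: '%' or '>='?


'%' is multiplicative (level 10); '>=' is relational (level 7)
Higher level binds tighter
'%' has higher precedence than '>='


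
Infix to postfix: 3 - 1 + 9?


Left to right (same or higher precedence on left)
Postfix: 3 1 - 9 +


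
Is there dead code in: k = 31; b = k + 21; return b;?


k is read by b's definition; b is returned
No dead code


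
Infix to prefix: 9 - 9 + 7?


left-to-right (same/higher precedence on left): tree is (+ (- 9 9) 7)
Prefix: + - 9 9 7


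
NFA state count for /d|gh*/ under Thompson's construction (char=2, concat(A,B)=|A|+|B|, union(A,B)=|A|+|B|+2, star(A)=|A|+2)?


Syntax tree has 3 char leaf(s), 1 union(s), 1 star(s)
chars contribute 3×2 = 6; each union adds +2; each star adds +2
Total: 6 + 2 + 2 = 10 states


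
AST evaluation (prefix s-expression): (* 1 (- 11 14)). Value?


Evaluate inner: (- 11 14) = -3
Evaluate root: (* 1 -3) = -3
Result: -3


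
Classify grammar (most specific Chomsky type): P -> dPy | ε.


Single nonterminal LHS, but d^n y^n is not regular
Classification: Type 2 (Context-Free)


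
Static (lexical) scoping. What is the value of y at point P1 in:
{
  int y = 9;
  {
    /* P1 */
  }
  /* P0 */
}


P1's block does not declare y; resolves to the enclosing declaration at depth 0
y = 9


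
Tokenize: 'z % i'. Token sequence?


Scan left to right, longest-match per lexeme
Tokens: ID(z), OP(%), ID(i)


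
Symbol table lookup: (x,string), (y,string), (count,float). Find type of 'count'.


Lookup 'count' → type float


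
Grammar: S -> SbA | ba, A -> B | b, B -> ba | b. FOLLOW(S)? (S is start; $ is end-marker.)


$ ∈ FOLLOW(S). For each A -> αBβ: add FIRST(β)\{ε} to FOLLOW(B); if β nullable, add FOLLOW(A).
FOLLOW(S) = {$, b}


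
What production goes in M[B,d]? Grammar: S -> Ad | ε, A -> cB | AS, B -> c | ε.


For [B, d]: ε is nullable and 'd' ∈ FOLLOW(B)
Entry: B -> ε


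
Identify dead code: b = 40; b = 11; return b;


first assignment to b is overwritten before any read
Dead: 'b = 40'


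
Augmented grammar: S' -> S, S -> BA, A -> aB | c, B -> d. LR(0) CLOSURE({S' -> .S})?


Start: S' -> .S
For each item with dot before a nonterminal B, add B -> .γ for every B-production
Closure: [S' -> .S, S -> .BA, B -> .d]


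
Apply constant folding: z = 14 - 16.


14 - 16 = -2 at compile time
Optimized: z = -2


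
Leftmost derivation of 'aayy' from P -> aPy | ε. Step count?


Derivation: P => aPy => aaPyy => aayy
Steps: 3


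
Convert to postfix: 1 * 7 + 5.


Left to right (same or higher precedence on left)
Postfix: 1 7 * 5 +


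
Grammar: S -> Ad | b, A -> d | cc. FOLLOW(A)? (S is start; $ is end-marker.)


$ ∈ FOLLOW(S). For each A -> αBβ: add FIRST(β)\{ε} to FOLLOW(B); if β nullable, add FOLLOW(A).
FOLLOW(A) = {d}


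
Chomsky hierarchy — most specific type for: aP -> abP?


LHS has context (more than one symbol) and |LHS| ≤ |RHS|
Classification: Type 1 (Context-Sensitive)


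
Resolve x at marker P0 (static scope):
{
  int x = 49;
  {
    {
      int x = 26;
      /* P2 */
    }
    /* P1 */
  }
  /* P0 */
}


x declared in the same block as P0
x = 49


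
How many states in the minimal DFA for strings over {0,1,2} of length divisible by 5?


Track length mod 5: states 0..4, accept at 0
Minimal DFA: 5 states


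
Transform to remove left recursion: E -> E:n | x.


Left-recursive alternatives: E:n; non-recursive: x
Introduce E': E -> xE', E' -> :nE' | ε


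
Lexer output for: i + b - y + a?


Scan left to right, longest-match per lexeme
Tokens: ID(i), OP(+), ID(b), OP(-), ID(y), OP(+), ID(a)


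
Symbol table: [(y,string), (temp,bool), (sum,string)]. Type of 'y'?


Lookup 'y' → type string


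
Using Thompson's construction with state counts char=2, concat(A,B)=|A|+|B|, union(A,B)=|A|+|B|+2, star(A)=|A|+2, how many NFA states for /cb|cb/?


Syntax tree has 4 char leaf(s), 1 union(s), 0 star(s)
chars contribute 4×2 = 8; each union adds +2; each star adds +2
Total: 8 + 2 + 0 = 10 states


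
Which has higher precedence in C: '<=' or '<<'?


'<<' is shift (level 8); '<=' is relational (level 7)
Higher level binds tighter
'<<' has higher precedence than '<='


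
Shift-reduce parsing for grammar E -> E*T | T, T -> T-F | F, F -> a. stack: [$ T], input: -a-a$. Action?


shift '-' to continue T -> T-F
Action: shift


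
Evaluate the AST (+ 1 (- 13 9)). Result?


Evaluate inner: (- 13 9) = 4
Evaluate root: (+ 1 4) = 5
Result: 5


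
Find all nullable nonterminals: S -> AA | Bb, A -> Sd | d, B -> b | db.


A nonterminal is nullable iff some alternative derives ε (directly, or every symbol in it is nullable)
Nullable: {}


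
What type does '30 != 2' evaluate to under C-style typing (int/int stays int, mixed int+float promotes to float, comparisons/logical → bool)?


Operand types: int != int
Rule: comparison yields bool
Result type: bool


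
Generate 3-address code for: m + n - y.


Break into single-operator statements:
t1 = m + n
t2 = t1 - y


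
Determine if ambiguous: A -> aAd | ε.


balanced a^n…d^n: each string has a unique parse
Unambiguous


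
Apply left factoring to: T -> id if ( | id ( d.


Common prefix: 'id'
Factored: T -> id T', T' -> if ( | ( d


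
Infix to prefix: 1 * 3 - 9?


left-to-right (same/higher precedence on left): tree is (- (* 1 3) 9)
Prefix: - * 1 3 9


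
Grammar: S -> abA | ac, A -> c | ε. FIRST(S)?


Per alternative of S: FIRST(abA) = {a}; FIRST(ac) = {a}
FIRST(S) = {a}


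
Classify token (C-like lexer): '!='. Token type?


Pattern: operator symbol
Type: OPERATOR


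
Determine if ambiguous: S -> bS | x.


right-linear, alternatives start with distinct terminals 'b' vs 'x': unique leftmost derivation
Unambiguous


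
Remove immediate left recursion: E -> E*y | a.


Left-recursive alternatives: E*y; non-recursive: a
Introduce E': E -> aE', E' -> *yE' | ε


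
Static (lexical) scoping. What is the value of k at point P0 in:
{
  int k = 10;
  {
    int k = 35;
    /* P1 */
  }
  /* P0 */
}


k declared in the same block as P0
k = 10


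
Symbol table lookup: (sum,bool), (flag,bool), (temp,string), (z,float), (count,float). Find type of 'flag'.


Lookup 'flag' → type bool


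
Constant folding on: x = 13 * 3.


13 * 3 = 39 at compile time
Optimized: x = 39


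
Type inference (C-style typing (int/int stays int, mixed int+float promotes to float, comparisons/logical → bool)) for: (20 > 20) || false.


Operand types: bool || bool
Rule: logical operators take bool operands and yield bool
Result type: bool


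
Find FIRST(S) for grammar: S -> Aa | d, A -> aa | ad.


Per alternative of S: FIRST(Aa) = {a}; FIRST(d) = {d}
FIRST(S) = {a, d}


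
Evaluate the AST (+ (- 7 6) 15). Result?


Evaluate inner: (- 7 6) = 1
Evaluate root: (+ 1 15) = 16
Result: 16


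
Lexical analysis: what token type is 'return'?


Pattern: reserved word
Type: KEYWORD


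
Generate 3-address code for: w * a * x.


Break into single-operator statements:
t1 = w * a
t2 = t1 * x


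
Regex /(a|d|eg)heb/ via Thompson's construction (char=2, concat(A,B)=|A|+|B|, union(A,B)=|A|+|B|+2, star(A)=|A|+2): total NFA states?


Syntax tree has 7 char leaf(s), 2 union(s), 0 star(s)
chars contribute 7×2 = 14; each union adds +2; each star adds +2
Total: 14 + 4 + 0 = 18 states


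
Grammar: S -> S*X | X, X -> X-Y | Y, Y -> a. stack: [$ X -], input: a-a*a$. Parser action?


no handle; shift 'a'
Action: shift


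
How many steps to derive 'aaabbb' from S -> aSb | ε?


Derivation: S => aSb => aaSbb => aaaSbbb => aaabbb
Steps: 4


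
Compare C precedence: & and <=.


'<=' is relational (level 7); '&' is bitwise AND (level 5)
Higher level binds tighter
'<=' has higher precedence than '&'


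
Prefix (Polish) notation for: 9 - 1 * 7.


'*' binds tighter: tree is (- 9 (* 1 7))
Prefix: - 9 * 1 7


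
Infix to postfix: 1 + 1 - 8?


Left to right (same or higher precedence on left)
Postfix: 1 1 + 8 -


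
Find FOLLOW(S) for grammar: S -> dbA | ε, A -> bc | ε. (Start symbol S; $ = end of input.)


$ ∈ FOLLOW(S). For each A -> αBβ: add FIRST(β)\{ε} to FOLLOW(B); if β nullable, add FOLLOW(A).
FOLLOW(S) = {$}


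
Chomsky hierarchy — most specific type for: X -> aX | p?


Right-linear: every RHS is a terminal or a terminal followed by one nonterminal
Classification: Type 3 (Regular)


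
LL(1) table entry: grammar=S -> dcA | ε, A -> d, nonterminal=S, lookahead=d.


For [S, d]: 'd' ∈ FIRST(dcA)
Entry: S -> dcA


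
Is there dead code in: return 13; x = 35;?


statement follows a return and is unreachable
Dead: 'x = 35'


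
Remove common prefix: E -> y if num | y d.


Common prefix: 'y'
Factored: E -> y E', E' -> if num | d


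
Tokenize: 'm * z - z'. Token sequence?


Scan left to right, longest-match per lexeme
Tokens: ID(m), OP(*), ID(z), OP(-), ID(z)


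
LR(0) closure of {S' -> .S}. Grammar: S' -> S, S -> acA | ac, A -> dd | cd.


Start: S' -> .S
For each item with dot before a nonterminal B, add B -> .γ for every B-production
Closure: [S' -> .S, S -> .acA, S -> .ac]


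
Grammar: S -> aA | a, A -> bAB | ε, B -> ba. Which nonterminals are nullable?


A nonterminal is nullable iff some alternative derives ε (directly, or every symbol in it is nullable)
Nullable: {A}


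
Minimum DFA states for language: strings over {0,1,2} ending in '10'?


Track the longest suffix of input matching a prefix of '10': 3 classes (prefixes of length 0..2)
Minimal DFA: 3 states


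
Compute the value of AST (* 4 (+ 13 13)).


Evaluate inner: (+ 13 13) = 26
Evaluate root: (* 4 26) = 104
Result: 104


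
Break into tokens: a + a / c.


Scan left to right, longest-match per lexeme
Tokens: ID(a), OP(+), ID(a), OP(/), ID(c)


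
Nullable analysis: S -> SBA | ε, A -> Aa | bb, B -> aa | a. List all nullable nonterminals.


A nonterminal is nullable iff some alternative derives ε (directly, or every symbol in it is nullable)
Nullable: {S}


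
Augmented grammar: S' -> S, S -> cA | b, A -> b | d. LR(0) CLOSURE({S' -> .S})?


Start: S' -> .S
For each item with dot before a nonterminal B, add B -> .γ for every B-production
Closure: [S' -> .S, S -> .cA, S -> .b]


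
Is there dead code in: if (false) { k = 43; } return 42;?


condition is constant false, so the whole block is unreachable
Dead: 'if (false) { k = 43; }'


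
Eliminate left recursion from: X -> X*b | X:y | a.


Left-recursive alternatives: X*b, X:y; non-recursive: a
Introduce X': X -> aX', X' -> *bX' | :yX' | ε


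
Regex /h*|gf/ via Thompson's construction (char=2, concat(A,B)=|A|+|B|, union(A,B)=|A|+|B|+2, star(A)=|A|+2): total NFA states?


Syntax tree has 3 char leaf(s), 1 union(s), 1 star(s)
chars contribute 3×2 = 6; each union adds +2; each star adds +2
Total: 6 + 2 + 2 = 10 states


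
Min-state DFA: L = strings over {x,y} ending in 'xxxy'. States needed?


Track the longest suffix of input matching a prefix of 'xxxy': 5 classes (prefixes of length 0..4)
Minimal DFA: 5 states


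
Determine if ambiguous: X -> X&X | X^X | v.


'v&v^v' has two parse trees (no precedence encoded between & and ^)
Ambiguous


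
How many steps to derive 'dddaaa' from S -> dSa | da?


Derivation: S => dSa => ddSaa => dddaaa
Steps: 3


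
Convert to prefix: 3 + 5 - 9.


left-to-right (same/higher precedence on left): tree is (- (+ 3 5) 9)
Prefix: - + 3 5 9


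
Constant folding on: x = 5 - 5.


5 - 5 = 0 at compile time
Optimized: x = 0


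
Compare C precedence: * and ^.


'*' is multiplicative (level 10); '^' is bitwise XOR (level 4)
Higher level binds tighter
'*' has higher precedence than '^'


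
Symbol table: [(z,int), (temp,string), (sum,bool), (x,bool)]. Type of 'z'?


Lookup 'z' → type int


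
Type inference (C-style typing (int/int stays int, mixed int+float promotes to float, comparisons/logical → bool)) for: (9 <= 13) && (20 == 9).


Operand types: bool && bool
Rule: logical operators take bool operands and yield bool
Result type: bool


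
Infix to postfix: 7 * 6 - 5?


Left to right (same or higher precedence on left)
Postfix: 7 6 * 5 -


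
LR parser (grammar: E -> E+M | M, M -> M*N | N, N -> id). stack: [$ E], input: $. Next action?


start symbol E on stack, input exhausted
Action: accept


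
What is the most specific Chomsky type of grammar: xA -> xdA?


LHS has context (more than one symbol) and |LHS| ≤ |RHS|
Classification: Type 1 (Context-Sensitive)


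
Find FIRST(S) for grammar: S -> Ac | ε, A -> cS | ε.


Per alternative of S: FIRST(Ac) = {c}; FIRST(ε) = {ε}
FIRST(S) = {c, ε}


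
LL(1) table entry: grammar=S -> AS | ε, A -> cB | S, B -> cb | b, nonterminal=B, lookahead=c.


For [B, c]: 'c' ∈ FIRST(cb)
Entry: B -> cb


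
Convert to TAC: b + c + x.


Break into single-operator statements:
t1 = b + c
t2 = t1 + x


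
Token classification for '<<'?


Pattern: operator symbol
Type: OPERATOR


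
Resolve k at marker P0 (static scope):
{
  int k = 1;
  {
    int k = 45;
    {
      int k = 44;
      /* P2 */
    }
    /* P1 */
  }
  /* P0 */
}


k declared in the same block as P0
k = 1


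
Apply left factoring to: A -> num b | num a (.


Common prefix: 'num'
Factored: A -> num A', A' -> b | a (


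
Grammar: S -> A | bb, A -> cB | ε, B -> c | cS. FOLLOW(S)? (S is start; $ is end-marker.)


$ ∈ FOLLOW(S). For each A -> αBβ: add FIRST(β)\{ε} to FOLLOW(B); if β nullable, add FOLLOW(A).
FOLLOW(S) = {$}


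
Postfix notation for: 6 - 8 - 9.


Left to right (same or higher precedence on left)
Postfix: 6 8 - 9 -


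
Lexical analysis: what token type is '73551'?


Pattern: digits only
Type: INTEGER_LITERAL


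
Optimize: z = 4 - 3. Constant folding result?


4 - 3 = 1 at compile time
Optimized: z = 1


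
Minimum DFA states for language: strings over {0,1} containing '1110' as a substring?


KMP-style automaton: 4 progress states + 1 absorbing accept = 5
Minimal DFA: 5 states


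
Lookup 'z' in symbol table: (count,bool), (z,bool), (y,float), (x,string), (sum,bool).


Lookup 'z' → type bool


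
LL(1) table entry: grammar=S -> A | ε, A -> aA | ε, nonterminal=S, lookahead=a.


For [S, a]: 'a' ∈ FIRST(A)
Entry: S -> A


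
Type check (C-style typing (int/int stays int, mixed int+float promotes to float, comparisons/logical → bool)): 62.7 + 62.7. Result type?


Operand types: float + float
Rule: mixed int/float promotes to float; int/int stays int
Result type: float


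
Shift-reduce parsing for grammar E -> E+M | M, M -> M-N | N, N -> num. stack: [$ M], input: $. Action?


lookahead ∉ {-} so M won't extend; reduce E -> M
Action: reduce (E -> M)


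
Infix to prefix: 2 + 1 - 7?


left-to-right (same/higher precedence on left): tree is (- (+ 2 1) 7)
Prefix: - + 2 1 7


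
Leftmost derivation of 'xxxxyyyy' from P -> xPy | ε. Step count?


Derivation: P => xPy => xxPyy => xxxPyyy => xxxxPyyyy => xxxxyyyy
Steps: 5


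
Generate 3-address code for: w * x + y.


Break into single-operator statements:
t1 = w * x
t2 = t1 + y


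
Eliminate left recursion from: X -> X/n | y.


Left-recursive alternatives: X/n; non-recursive: y
Introduce X': X -> yX', X' -> /nX' | ε


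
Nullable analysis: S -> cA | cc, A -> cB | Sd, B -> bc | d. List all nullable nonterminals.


A nonterminal is nullable iff some alternative derives ε (directly, or every symbol in it is nullable)
Nullable: {}


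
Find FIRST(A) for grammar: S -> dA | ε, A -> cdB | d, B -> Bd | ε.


Per alternative of A: FIRST(cdB) = {c}; FIRST(d) = {d}
FIRST(A) = {c, d}


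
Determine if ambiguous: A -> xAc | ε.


balanced x^n…c^n: each string has a unique parse
Unambiguous


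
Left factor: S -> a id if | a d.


Common prefix: 'a'
Factored: S -> a S', S' -> id if | d


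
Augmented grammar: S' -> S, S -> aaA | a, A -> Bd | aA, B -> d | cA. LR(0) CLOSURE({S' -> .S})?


Start: S' -> .S
For each item with dot before a nonterminal B, add B -> .γ for every B-production
Closure: [S' -> .S, S -> .aaA, S -> .a]


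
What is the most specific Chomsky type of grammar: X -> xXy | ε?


Single nonterminal LHS, but x^n y^n is not regular
Classification: Type 2 (Context-Free)


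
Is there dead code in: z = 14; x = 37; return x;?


z is assigned but never read
Dead: 'z = 14'


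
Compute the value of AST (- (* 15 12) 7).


Evaluate inner: (* 15 12) = 180
Evaluate root: (- 180 7) = 173
Result: 173


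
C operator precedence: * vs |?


'*' is multiplicative (level 10); '|' is bitwise OR (level 3)
Higher level binds tighter
'*' has higher precedence than '|'


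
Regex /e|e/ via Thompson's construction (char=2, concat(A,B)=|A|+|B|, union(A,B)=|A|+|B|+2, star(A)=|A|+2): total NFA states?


Syntax tree has 2 char leaf(s), 1 union(s), 0 star(s)
chars contribute 2×2 = 4; each union adds +2; each star adds +2
Total: 4 + 2 + 0 = 6 states


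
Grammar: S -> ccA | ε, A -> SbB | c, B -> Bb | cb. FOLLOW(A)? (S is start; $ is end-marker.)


$ ∈ FOLLOW(S). For each A -> αBβ: add FIRST(β)\{ε} to FOLLOW(B); if β nullable, add FOLLOW(A).
FOLLOW(A) = {$, b}


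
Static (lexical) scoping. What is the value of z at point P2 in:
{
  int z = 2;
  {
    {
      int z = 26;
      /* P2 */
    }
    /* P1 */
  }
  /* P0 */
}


z declared in the same block as P2
z = 26


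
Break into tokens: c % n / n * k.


Scan left to right, longest-match per lexeme
Tokens: ID(c), OP(%), ID(n), OP(/), ID(n), OP(*), ID(k)


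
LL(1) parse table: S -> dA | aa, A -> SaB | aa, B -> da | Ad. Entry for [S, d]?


For [S, d]: 'd' ∈ FIRST(dA)
Entry: S -> dA


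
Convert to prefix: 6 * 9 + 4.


left-to-right (same/higher precedence on left): tree is (+ (* 6 9) 4)
Prefix: + * 6 9 4


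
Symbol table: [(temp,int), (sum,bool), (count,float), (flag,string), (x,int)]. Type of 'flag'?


Lookup 'flag' → type string


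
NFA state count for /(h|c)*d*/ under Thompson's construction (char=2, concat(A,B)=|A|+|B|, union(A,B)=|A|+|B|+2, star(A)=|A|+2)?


Syntax tree has 3 char leaf(s), 1 union(s), 2 star(s)
chars contribute 3×2 = 6; each union adds +2; each star adds +2
Total: 6 + 2 + 4 = 12 states


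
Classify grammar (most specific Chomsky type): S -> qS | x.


Right-linear: every RHS is a terminal or a terminal followed by one nonterminal
Classification: Type 3 (Regular)


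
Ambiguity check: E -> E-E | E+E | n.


'n-n+n' has two parse trees (no precedence encoded between - and +)
Ambiguous


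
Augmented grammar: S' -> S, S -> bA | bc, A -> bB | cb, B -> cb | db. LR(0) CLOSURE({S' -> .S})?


Start: S' -> .S
For each item with dot before a nonterminal B, add B -> .γ for every B-production
Closure: [S' -> .S, S -> .bA, S -> .bc]


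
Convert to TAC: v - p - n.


Break into single-operator statements:
t1 = v - p
t2 = t1 - n


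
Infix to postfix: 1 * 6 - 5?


Left to right (same or higher precedence on left)
Postfix: 1 6 * 5 -


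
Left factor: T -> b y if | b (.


Common prefix: 'b'
Factored: T -> b T', T' -> y if | (


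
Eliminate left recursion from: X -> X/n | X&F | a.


Left-recursive alternatives: X/n, X&F; non-recursive: a
Introduce X': X -> aX', X' -> /nX' | &FX' | ε


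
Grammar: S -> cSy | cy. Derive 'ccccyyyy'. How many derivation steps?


Derivation: S => cSy => ccSyy => cccSyyy => ccccyyyy
Steps: 4


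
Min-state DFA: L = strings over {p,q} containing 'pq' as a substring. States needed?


KMP-style automaton: 2 progress states + 1 absorbing accept = 3
Minimal DFA: 3 states


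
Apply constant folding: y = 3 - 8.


3 - 8 = -5 at compile time
Optimized: y = -5


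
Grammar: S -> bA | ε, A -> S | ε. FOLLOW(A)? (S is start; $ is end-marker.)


$ ∈ FOLLOW(S). For each A -> αBβ: add FIRST(β)\{ε} to FOLLOW(B); if β nullable, add FOLLOW(A).
FOLLOW(A) = {$}


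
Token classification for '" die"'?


Pattern: double-quoted sequence
Type: STRING_LITERAL


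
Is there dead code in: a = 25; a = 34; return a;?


first assignment to a is overwritten before any read
Dead: 'a = 25'


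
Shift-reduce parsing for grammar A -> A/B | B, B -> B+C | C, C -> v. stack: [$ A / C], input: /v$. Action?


'C' (not preceded by B+) is the handle for B -> C
Action: reduce (B -> C)


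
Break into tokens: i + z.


Scan left to right, longest-match per lexeme
Tokens: ID(i), OP(+), ID(z)


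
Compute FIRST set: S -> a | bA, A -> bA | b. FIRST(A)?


Per alternative of A: FIRST(bA) = {b}; FIRST(b) = {b}
FIRST(A) = {b}


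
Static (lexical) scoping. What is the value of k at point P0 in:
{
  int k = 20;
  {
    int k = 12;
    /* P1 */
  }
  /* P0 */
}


k declared in the same block as P0
k = 20


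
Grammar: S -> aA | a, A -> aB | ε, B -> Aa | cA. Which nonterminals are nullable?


A nonterminal is nullable iff some alternative derives ε (directly, or every symbol in it is nullable)
Nullable: {A}


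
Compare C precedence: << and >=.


'<<' is shift (level 8); '>=' is relational (level 7)
Higher level binds tighter
'<<' has higher precedence than '>='


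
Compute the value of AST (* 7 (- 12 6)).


Evaluate inner: (- 12 6) = 6
Evaluate root: (* 7 6) = 42
Result: 42


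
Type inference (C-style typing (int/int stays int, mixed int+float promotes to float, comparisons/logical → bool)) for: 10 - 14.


Operand types: int - int
Rule: mixed int/float promotes to float; int/int stays int
Result type: int


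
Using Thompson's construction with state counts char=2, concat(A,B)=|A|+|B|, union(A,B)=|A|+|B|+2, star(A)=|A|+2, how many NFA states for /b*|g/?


Syntax tree has 2 char leaf(s), 1 union(s), 1 star(s)
chars contribute 2×2 = 4; each union adds +2; each star adds +2
Total: 4 + 2 + 2 = 8 states


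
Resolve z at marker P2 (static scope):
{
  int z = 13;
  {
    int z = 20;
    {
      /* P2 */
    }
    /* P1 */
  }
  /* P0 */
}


P2's block does not declare z; resolves to the enclosing declaration at depth 1
z = 20


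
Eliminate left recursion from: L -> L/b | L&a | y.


Left-recursive alternatives: L/b, L&a; non-recursive: y
Introduce L': L -> yL', L' -> /bL' | &aL' | ε


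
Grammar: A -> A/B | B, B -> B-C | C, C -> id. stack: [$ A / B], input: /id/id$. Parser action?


handle 'A/B' on top; lookahead ∈ FOLLOW(A) = {/, $}
Action: reduce (A -> A/B)


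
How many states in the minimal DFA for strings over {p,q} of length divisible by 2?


Track length mod 2: states 0..1, accept at 0
Minimal DFA: 2 states


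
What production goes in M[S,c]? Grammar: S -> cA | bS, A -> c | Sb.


For [S, c]: 'c' ∈ FIRST(cA)
Entry: S -> cA


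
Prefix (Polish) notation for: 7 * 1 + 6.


left-to-right (same/higher precedence on left): tree is (+ (* 7 1) 6)
Prefix: + * 7 1 6


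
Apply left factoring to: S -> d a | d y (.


Common prefix: 'd'
Factored: S -> d S', S' -> a | y (


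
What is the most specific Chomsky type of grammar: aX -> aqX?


LHS has context (more than one symbol) and |LHS| ≤ |RHS|
Classification: Type 1 (Context-Sensitive)


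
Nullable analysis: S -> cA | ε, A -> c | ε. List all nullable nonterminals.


A nonterminal is nullable iff some alternative derives ε (directly, or every symbol in it is nullable)
Nullable: {A, S}


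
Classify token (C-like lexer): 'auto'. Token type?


Pattern: reserved word
Type: KEYWORD


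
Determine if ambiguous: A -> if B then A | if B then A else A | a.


dangling else: 'if B then if B then a else a' parses two ways
Ambiguous


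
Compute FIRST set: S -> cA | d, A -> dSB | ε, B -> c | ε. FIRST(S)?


Per alternative of S: FIRST(cA) = {c}; FIRST(d) = {d}
FIRST(S) = {c, d}


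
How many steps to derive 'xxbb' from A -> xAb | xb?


Derivation: A => xAb => xxbb
Steps: 2


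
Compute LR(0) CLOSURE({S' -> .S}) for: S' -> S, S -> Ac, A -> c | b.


Start: S' -> .S
For each item with dot before a nonterminal B, add B -> .γ for every B-production
Closure: [S' -> .S, S -> .Ac, A -> .c, A -> .b]


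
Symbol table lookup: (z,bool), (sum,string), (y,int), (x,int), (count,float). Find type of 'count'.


Lookup 'count' → type float


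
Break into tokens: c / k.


Scan left to right, longest-match per lexeme
Tokens: ID(c), OP(/), ID(k)


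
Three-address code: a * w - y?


Break into single-operator statements:
t1 = a * w
t2 = t1 - y


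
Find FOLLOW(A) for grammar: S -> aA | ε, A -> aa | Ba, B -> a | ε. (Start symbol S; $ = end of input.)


$ ∈ FOLLOW(S). For each A -> αBβ: add FIRST(β)\{ε} to FOLLOW(B); if β nullable, add FOLLOW(A).
FOLLOW(A) = {$}


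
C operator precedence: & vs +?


'+' is additive (level 9); '&' is bitwise AND (level 5)
Higher level binds tighter
'+' has higher precedence than '&'


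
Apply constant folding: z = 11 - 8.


11 - 8 = 3 at compile time
Optimized: z = 3


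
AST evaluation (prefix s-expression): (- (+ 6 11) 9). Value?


Evaluate inner: (+ 6 11) = 17
Evaluate root: (- 17 9) = 8
Result: 8


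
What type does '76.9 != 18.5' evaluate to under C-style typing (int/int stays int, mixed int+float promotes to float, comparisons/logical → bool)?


Operand types: float != float
Rule: comparison yields bool
Result type: bool


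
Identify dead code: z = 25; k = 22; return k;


z is assigned but never read
Dead: 'z = 25'


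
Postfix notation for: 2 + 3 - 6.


Left to right (same or higher precedence on left)
Postfix: 2 3 + 6 -


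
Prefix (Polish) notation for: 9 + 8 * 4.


'*' binds tighter: tree is (+ 9 (* 8 4))
Prefix: + 9 * 8 4


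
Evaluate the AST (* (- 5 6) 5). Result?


Evaluate inner: (- 5 6) = -1
Evaluate root: (* -1 5) = -5
Result: -5


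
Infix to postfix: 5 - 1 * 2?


* has higher precedence, evaluate 1*2 first
Postfix: 5 1 2 * -


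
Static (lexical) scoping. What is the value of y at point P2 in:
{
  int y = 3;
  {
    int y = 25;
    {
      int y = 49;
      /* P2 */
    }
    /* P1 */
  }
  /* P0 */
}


y declared in the same block as P2
y = 49


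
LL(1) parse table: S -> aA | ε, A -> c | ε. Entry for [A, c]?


For [A, c]: 'c' ∈ FIRST(c)
Entry: A -> c


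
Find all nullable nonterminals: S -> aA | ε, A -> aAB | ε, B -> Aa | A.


A nonterminal is nullable iff some alternative derives ε (directly, or every symbol in it is nullable)
Nullable: {A, B, S}


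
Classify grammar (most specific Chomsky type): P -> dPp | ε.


Single nonterminal LHS, but d^n p^n is not regular
Classification: Type 2 (Context-Free)


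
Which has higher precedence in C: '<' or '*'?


'*' is multiplicative (level 10); '<' is relational (level 7)
Higher level binds tighter
'*' has higher precedence than '<'


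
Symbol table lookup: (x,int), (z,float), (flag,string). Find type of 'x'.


Lookup 'x' → type int


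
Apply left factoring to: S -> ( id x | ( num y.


Common prefix: '('
Factored: S -> ( S', S' -> id x | num y


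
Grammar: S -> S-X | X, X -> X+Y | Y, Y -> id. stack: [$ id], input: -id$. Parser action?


'id' on top is the handle for Y -> id
Action: reduce (Y -> id)


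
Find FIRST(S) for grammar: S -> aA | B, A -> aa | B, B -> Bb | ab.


Per alternative of S: FIRST(aA) = {a}; FIRST(B) = {a}
FIRST(S) = {a}


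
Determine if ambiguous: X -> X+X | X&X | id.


'id+id&id' has two parse trees (no precedence encoded between + and &)
Ambiguous


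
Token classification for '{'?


Pattern: delimiter/punctuation
Type: PUNCTUATION


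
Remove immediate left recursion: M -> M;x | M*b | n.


Left-recursive alternatives: M;x, M*b; non-recursive: n
Introduce M': M -> nM', M' -> ;xM' | *bM' | ε


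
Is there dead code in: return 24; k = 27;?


statement follows a return and is unreachable
Dead: 'k = 27'


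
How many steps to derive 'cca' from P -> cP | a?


Derivation: P => cP => ccP => cca
Steps: 3


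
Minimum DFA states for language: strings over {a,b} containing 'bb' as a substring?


KMP-style automaton: 2 progress states + 1 absorbing accept = 3
Minimal DFA: 3 states


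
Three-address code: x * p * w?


Break into single-operator statements:
t1 = x * p
t2 = t1 * w


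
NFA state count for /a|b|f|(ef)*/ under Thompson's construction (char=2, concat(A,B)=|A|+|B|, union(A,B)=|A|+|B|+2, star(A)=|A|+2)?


Syntax tree has 5 char leaf(s), 3 union(s), 1 star(s)
chars contribute 5×2 = 10; each union adds +2; each star adds +2
Total: 10 + 6 + 2 = 18 states


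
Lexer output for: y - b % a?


Scan left to right, longest-match per lexeme
Tokens: ID(y), OP(-), ID(b), OP(%), ID(a)


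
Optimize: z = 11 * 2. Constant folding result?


11 * 2 = 22 at compile time
Optimized: z = 22


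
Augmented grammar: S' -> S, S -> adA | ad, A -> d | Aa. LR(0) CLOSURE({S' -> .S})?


Start: S' -> .S
For each item with dot before a nonterminal B, add B -> .γ for every B-production
Closure: [S' -> .S, S -> .adA, S -> .ad]


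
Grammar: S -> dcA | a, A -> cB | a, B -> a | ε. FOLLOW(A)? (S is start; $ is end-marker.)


$ ∈ FOLLOW(S). For each A -> αBβ: add FIRST(β)\{ε} to FOLLOW(B); if β nullable, add FOLLOW(A).
FOLLOW(A) = {$}


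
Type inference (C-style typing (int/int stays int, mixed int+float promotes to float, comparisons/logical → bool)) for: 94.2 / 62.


Operand types: float / int
Rule: mixed int/float promotes to float; int/int stays int
Result type: float


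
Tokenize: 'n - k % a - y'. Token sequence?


Scan left to right, longest-match per lexeme
Tokens: ID(n), OP(-), ID(k), OP(%), ID(a), OP(-), ID(y)


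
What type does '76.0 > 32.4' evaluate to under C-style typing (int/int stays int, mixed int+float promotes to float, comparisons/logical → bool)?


Operand types: float > float
Rule: comparison yields bool
Result type: bool


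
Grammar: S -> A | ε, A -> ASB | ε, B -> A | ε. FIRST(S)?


Per alternative of S: FIRST(A) = {ε}; FIRST(ε) = {ε}
FIRST(S) = {ε}


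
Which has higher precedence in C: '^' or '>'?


'>' is relational (level 7); '^' is bitwise XOR (level 4)
Higher level binds tighter
'>' has higher precedence than '^'


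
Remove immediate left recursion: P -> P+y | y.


Left-recursive alternatives: P+y; non-recursive: y
Introduce P': P -> yP', P' -> +yP' | ε


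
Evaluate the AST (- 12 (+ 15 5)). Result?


Evaluate inner: (+ 15 5) = 20
Evaluate root: (- 12 20) = -8
Result: -8


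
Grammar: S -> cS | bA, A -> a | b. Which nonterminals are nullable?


A nonterminal is nullable iff some alternative derives ε (directly, or every symbol in it is nullable)
Nullable: {}


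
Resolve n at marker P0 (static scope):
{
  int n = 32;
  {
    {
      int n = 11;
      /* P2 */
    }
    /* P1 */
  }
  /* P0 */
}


n declared in the same block as P0
n = 32


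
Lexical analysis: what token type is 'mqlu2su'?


Pattern: letter/underscore followed by alphanumerics, not a keyword
Type: IDENTIFIER


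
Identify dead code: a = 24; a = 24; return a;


first assignment to a is overwritten before any read
Dead: 'a = 24'
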